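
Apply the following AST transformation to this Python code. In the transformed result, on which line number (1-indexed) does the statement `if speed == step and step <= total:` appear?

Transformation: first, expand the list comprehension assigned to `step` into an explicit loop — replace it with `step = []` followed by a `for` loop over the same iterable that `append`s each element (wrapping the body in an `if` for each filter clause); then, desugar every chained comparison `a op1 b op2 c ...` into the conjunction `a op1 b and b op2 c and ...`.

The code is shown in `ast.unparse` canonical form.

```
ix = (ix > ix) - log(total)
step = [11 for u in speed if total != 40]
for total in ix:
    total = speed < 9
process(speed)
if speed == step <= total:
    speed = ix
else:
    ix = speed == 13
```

9

Transformed code:
ix = (ix > ix) - log(total)
step = []
for u in speed:
    if total != 40:
        step.append(11)
for total in ix:
    total = speed < 9
process(speed)
if speed == step and step <= total:
    speed = ix
else:
    ix = speed == 13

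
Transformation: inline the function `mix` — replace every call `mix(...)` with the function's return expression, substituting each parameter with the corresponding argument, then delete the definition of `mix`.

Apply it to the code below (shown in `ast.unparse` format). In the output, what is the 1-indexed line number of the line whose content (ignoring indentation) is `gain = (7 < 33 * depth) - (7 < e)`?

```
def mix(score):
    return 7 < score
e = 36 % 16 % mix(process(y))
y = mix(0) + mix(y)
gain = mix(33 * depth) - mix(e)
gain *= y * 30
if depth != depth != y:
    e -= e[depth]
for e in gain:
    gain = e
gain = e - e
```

Transformed code:
e = 36 % 16 % (7 < process(y))
y = (7 < 0) + (7 < y)
gain = (7 < 33 * depth) - (7 < e)
gain *= y * 30
if depth != depth != y:
    e -= e[depth]
for e in gain:
    gain = e
gain = e - e

3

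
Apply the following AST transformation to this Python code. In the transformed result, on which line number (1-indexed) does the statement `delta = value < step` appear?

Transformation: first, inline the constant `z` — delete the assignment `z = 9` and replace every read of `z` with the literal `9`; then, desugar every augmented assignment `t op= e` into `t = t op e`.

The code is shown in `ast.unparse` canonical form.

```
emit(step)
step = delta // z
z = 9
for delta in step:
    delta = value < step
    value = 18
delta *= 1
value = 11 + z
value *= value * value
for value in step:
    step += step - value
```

4

Transformed code:
emit(step)
step = delta // 9
for delta in step:
    delta = value < step
    value = 18
delta = delta * 1
value = 11 + 9
value = value * (value * value)
for value in step:
    step = step + (step - value)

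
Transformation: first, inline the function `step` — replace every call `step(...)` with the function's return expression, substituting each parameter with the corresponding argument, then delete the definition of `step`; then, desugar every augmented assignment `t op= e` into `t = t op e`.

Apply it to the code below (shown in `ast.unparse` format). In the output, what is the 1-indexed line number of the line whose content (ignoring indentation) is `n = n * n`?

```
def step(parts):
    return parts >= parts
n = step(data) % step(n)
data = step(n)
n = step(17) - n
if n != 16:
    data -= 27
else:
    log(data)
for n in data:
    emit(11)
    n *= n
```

Transformed code:
n = (data >= data) % (n >= n)
data = n >= n
n = (17 >= 17) - n
if n != 16:
    data = data - 27
else:
    log(data)
for n in data:
    emit(11)
    n = n * n

10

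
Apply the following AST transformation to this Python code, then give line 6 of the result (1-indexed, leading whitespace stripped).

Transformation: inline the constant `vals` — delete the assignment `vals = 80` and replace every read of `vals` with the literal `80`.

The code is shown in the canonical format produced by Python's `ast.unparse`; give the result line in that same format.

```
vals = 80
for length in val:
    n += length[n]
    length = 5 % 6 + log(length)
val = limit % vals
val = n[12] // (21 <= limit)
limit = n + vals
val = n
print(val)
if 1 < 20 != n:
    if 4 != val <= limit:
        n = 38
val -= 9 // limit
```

Transformed code:
for length in val:
    n += length[n]
    length = 5 % 6 + log(length)
val = limit % 80
val = n[12] // (21 <= limit)
limit = n + 80
val = n
print(val)
if 1 < 20 != n:
    if 4 != val <= limit:
        n = 38
val -= 9 // limit

limit = n + 80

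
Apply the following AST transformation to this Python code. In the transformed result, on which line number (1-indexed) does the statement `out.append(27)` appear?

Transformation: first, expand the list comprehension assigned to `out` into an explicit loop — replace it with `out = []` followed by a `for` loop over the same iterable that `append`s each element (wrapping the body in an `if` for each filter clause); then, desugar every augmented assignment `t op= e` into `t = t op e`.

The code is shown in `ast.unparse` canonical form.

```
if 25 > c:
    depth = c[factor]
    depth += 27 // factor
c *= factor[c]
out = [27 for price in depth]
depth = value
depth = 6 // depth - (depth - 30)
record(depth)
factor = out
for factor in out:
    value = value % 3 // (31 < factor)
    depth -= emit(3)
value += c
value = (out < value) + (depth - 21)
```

Transformed code:
if 25 > c:
    depth = c[factor]
    depth = depth + 27 // factor
c = c * factor[c]
out = []
for price in depth:
    out.append(27)
depth = value
depth = 6 // depth - (depth - 30)
record(depth)
factor = out
for factor in out:
    value = value % 3 // (31 < factor)
    depth = depth - emit(3)
value = value + c
value = (out < value) + (depth - 21)

7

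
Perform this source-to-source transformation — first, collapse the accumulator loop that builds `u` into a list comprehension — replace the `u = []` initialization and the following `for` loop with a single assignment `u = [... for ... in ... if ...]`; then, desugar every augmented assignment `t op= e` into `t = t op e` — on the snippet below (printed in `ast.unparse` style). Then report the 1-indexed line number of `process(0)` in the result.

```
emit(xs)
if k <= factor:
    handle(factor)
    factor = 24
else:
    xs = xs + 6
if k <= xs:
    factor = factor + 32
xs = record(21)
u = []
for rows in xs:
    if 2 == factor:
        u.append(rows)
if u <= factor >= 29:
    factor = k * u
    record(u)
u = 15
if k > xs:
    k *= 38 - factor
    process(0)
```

Transformed code:
emit(xs)
if k <= factor:
    handle(factor)
    factor = 24
else:
    xs = xs + 6
if k <= xs:
    factor = factor + 32
xs = record(21)
u = [rows for rows in xs if 2 == factor]
if u <= factor >= 29:
    factor = k * u
    record(u)
u = 15
if k > xs:
    k = k * (38 - factor)
    process(0)

17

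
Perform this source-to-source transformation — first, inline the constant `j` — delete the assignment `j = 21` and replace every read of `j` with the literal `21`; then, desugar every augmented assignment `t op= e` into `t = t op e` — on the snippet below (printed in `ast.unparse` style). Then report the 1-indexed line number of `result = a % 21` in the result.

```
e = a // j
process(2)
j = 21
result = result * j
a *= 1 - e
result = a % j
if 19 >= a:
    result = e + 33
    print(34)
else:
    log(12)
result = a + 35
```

Transformed code:
e = a // 21
process(2)
result = result * 21
a = a * (1 - e)
result = a % 21
if 19 >= a:
    result = e + 33
    print(34)
else:
    log(12)
result = a + 35

5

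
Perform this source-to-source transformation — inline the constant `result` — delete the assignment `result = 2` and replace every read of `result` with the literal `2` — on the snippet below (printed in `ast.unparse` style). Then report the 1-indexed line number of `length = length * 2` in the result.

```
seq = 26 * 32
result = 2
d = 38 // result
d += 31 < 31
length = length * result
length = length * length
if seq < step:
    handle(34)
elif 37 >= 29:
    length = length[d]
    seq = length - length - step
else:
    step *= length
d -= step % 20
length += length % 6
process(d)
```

Transformed code:
seq = 26 * 32
d = 38 // 2
d += 31 < 31
length = length * 2
length = length * length
if seq < step:
    handle(34)
elif 37 >= 29:
    length = length[d]
    seq = length - length - step
else:
    step *= length
d -= step % 20
length += length % 6
process(d)

4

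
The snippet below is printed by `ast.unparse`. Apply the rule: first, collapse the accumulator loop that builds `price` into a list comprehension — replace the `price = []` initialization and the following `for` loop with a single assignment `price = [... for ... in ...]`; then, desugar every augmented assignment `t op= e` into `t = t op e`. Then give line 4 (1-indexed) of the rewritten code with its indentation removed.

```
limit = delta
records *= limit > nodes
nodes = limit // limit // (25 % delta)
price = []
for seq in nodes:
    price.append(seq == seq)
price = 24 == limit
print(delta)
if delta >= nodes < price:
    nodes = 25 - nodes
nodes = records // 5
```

Transformed code:
limit = delta
records = records * (limit > nodes)
nodes = limit // limit // (25 % delta)
price = [seq == seq for seq in nodes]
price = 24 == limit
print(delta)
if delta >= nodes < price:
    nodes = 25 - nodes
nodes = records // 5

price = [seq == seq for seq in nodes]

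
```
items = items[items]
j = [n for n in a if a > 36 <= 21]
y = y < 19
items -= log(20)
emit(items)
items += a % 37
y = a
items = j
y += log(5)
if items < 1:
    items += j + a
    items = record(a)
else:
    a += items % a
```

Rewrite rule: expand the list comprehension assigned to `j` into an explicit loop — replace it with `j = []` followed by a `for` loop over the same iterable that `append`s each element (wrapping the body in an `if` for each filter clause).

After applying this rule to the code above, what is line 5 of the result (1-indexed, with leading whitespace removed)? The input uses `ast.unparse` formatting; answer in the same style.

Transformed code:
items = items[items]
j = []
for n in a:
    if a > 36 <= 21:
        j.append(n)
y = y < 19
items -= log(20)
emit(items)
items += a % 37
y = a
items = j
y += log(5)
if items < 1:
    items += j + a
    items = record(a)
else:
    a += items % a

j.append(n)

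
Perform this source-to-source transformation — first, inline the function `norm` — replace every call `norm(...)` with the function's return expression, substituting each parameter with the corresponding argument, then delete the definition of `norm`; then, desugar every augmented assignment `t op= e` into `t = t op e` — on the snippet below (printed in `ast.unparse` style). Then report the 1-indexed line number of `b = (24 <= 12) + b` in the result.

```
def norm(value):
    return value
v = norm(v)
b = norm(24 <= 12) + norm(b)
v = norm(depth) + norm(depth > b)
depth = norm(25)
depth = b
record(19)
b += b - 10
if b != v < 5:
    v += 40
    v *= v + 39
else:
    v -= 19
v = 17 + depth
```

Transformed code:
v = v
b = (24 <= 12) + b
v = depth + (depth > b)
depth = 25
depth = b
record(19)
b = b + (b - 10)
if b != v < 5:
    v = v + 40
    v = v * (v + 39)
else:
    v = v - 19
v = 17 + depth

2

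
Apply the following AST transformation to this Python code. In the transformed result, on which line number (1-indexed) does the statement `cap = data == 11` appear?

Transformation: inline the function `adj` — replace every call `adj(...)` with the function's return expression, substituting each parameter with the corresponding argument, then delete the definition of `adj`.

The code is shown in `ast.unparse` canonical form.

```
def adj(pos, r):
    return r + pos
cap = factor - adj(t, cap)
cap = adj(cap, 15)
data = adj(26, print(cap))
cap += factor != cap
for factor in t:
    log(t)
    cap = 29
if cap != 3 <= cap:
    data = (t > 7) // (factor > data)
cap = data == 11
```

Transformed code:
cap = factor - (cap + t)
cap = 15 + cap
data = print(cap) + 26
cap += factor != cap
for factor in t:
    log(t)
    cap = 29
if cap != 3 <= cap:
    data = (t > 7) // (factor > data)
cap = data == 11

10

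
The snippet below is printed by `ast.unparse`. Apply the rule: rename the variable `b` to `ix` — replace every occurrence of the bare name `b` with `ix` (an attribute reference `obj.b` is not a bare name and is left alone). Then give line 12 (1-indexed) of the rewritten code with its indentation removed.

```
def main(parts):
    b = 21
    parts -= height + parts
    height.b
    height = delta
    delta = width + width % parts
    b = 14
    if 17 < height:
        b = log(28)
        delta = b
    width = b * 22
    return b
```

return ix

Transformed code:
def main(parts):
    ix = 21
    parts -= height + parts
    height.b
    height = delta
    delta = width + width % parts
    ix = 14
    if 17 < height:
        ix = log(28)
        delta = ix
    width = ix * 22
    return ix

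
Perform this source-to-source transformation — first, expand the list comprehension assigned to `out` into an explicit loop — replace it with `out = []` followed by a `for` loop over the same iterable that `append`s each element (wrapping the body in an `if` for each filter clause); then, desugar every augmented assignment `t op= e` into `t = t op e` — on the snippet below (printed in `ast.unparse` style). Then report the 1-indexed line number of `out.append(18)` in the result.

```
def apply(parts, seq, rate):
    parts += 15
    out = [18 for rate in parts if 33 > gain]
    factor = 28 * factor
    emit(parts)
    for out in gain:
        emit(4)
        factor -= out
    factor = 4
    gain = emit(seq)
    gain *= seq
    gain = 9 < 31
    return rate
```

6

Transformed code:
def apply(parts, seq, rate):
    parts = parts + 15
    out = []
    for rate in parts:
        if 33 > gain:
            out.append(18)
    factor = 28 * factor
    emit(parts)
    for out in gain:
        emit(4)
        factor = factor - out
    factor = 4
    gain = emit(seq)
    gain = gain * seq
    gain = 9 < 31
    return rate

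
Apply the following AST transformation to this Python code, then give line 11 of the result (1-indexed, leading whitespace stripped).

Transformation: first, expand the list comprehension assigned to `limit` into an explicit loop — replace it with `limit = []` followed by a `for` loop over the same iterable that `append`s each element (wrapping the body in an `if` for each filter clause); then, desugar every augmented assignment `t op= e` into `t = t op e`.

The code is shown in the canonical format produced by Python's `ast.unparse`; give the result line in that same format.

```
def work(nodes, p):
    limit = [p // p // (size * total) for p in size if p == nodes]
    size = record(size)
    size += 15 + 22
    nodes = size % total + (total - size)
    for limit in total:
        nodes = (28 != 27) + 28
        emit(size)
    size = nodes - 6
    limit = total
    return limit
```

Transformed code:
def work(nodes, p):
    limit = []
    for p in size:
        if p == nodes:
            limit.append(p // p // (size * total))
    size = record(size)
    size = size + (15 + 22)
    nodes = size % total + (total - size)
    for limit in total:
        nodes = (28 != 27) + 28
        emit(size)
    size = nodes - 6
    limit = total
    return limit

emit(size)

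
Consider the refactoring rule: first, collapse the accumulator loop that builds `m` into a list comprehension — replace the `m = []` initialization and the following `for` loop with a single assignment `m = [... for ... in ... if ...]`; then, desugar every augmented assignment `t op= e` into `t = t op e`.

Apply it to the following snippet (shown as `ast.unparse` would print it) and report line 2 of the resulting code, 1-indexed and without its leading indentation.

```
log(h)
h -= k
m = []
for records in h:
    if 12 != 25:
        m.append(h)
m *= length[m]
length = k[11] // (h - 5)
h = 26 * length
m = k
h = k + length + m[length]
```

h = h - k

Transformed code:
log(h)
h = h - k
m = [h for records in h if 12 != 25]
m = m * length[m]
length = k[11] // (h - 5)
h = 26 * length
m = k
h = k + length + m[length]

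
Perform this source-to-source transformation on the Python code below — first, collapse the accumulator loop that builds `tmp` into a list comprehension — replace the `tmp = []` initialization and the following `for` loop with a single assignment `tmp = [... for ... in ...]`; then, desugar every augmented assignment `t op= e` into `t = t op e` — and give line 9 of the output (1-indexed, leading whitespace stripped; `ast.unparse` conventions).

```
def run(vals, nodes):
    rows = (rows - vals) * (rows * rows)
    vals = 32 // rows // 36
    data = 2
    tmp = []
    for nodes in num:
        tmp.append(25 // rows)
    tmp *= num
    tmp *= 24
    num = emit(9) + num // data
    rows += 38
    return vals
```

rows = rows + 38

Transformed code:
def run(vals, nodes):
    rows = (rows - vals) * (rows * rows)
    vals = 32 // rows // 36
    data = 2
    tmp = [25 // rows for nodes in num]
    tmp = tmp * num
    tmp = tmp * 24
    num = emit(9) + num // data
    rows = rows + 38
    return vals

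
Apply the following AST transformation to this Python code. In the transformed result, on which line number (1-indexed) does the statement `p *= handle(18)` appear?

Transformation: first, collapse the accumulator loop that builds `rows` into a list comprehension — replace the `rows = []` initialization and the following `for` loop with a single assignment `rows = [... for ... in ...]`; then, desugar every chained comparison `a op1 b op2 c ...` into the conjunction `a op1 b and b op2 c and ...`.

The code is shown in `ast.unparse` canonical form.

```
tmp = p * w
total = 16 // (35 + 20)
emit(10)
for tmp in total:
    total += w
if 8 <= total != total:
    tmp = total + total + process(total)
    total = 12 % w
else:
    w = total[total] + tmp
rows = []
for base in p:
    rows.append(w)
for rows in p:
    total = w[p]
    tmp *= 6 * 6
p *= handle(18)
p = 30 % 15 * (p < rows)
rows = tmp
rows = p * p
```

Transformed code:
tmp = p * w
total = 16 // (35 + 20)
emit(10)
for tmp in total:
    total += w
if 8 <= total and total != total:
    tmp = total + total + process(total)
    total = 12 % w
else:
    w = total[total] + tmp
rows = [w for base in p]
for rows in p:
    total = w[p]
    tmp *= 6 * 6
p *= handle(18)
p = 30 % 15 * (p < rows)
rows = tmp
rows = p * p

15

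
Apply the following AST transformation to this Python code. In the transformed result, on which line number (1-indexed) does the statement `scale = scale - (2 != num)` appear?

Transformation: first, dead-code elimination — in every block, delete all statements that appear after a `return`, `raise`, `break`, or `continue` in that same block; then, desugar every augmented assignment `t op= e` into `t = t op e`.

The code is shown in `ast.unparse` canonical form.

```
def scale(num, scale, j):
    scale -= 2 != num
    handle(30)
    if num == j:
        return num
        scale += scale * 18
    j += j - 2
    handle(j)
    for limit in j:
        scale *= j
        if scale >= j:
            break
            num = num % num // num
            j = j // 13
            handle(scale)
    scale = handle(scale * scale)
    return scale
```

2

Transformed code:
def scale(num, scale, j):
    scale = scale - (2 != num)
    handle(30)
    if num == j:
        return num
    j = j + (j - 2)
    handle(j)
    for limit in j:
        scale = scale * j
        if scale >= j:
            break
    scale = handle(scale * scale)
    return scale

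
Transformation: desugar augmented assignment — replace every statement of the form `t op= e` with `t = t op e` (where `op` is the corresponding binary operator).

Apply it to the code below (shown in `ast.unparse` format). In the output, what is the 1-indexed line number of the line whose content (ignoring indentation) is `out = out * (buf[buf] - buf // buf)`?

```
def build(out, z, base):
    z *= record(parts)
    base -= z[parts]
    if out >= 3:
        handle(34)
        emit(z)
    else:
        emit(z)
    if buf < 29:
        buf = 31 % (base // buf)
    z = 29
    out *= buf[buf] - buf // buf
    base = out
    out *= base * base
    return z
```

Transformed code:
def build(out, z, base):
    z = z * record(parts)
    base = base - z[parts]
    if out >= 3:
        handle(34)
        emit(z)
    else:
        emit(z)
    if buf < 29:
        buf = 31 % (base // buf)
    z = 29
    out = out * (buf[buf] - buf // buf)
    base = out
    out = out * (base * base)
    return z

12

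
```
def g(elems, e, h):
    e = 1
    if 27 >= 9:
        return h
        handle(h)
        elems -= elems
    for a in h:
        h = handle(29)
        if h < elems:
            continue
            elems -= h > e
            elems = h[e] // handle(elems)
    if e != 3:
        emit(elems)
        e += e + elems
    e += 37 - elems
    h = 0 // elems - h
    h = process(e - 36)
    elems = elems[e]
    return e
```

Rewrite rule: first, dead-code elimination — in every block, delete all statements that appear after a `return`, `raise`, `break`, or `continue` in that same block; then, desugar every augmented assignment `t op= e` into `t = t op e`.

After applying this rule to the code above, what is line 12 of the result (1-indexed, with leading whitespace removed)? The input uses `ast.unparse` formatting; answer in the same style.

Transformed code:
def g(elems, e, h):
    e = 1
    if 27 >= 9:
        return h
    for a in h:
        h = handle(29)
        if h < elems:
            continue
    if e != 3:
        emit(elems)
        e = e + (e + elems)
    e = e + (37 - elems)
    h = 0 // elems - h
    h = process(e - 36)
    elems = elems[e]
    return e

e = e + (37 - elems)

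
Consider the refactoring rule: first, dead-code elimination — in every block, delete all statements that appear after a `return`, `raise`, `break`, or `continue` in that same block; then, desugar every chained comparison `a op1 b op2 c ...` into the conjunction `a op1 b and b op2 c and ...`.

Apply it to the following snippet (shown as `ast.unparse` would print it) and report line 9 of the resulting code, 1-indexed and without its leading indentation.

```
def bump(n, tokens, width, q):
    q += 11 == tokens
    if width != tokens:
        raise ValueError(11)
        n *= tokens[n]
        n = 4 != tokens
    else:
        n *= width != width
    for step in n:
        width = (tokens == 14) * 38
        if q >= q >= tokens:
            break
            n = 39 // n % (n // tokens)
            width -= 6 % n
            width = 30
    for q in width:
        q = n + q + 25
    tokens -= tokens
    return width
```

if q >= q and q >= tokens:

Transformed code:
def bump(n, tokens, width, q):
    q += 11 == tokens
    if width != tokens:
        raise ValueError(11)
    else:
        n *= width != width
    for step in n:
        width = (tokens == 14) * 38
        if q >= q and q >= tokens:
            break
    for q in width:
        q = n + q + 25
    tokens -= tokens
    return width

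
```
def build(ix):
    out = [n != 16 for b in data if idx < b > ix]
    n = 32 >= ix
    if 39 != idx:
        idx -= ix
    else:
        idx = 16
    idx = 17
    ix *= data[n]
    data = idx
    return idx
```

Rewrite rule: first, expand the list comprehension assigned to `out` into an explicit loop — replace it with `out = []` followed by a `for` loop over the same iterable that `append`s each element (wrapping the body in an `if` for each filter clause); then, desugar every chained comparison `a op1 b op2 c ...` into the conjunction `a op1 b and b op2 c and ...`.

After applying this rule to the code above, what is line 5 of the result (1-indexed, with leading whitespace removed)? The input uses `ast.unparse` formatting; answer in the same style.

Transformed code:
def build(ix):
    out = []
    for b in data:
        if idx < b and b > ix:
            out.append(n != 16)
    n = 32 >= ix
    if 39 != idx:
        idx -= ix
    else:
        idx = 16
    idx = 17
    ix *= data[n]
    data = idx
    return idx

out.append(n != 16)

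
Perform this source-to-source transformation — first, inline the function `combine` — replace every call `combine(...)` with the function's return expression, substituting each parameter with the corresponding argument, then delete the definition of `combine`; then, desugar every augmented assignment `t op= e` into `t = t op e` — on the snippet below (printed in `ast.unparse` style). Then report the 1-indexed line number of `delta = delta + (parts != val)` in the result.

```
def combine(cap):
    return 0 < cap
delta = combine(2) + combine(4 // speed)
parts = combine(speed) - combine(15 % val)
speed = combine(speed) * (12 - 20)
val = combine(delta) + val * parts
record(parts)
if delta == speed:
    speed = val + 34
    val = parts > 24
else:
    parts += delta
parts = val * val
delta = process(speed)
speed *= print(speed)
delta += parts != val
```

14

Transformed code:
delta = (0 < 2) + (0 < 4 // speed)
parts = (0 < speed) - (0 < 15 % val)
speed = (0 < speed) * (12 - 20)
val = (0 < delta) + val * parts
record(parts)
if delta == speed:
    speed = val + 34
    val = parts > 24
else:
    parts = parts + delta
parts = val * val
delta = process(speed)
speed = speed * print(speed)
delta = delta + (parts != val)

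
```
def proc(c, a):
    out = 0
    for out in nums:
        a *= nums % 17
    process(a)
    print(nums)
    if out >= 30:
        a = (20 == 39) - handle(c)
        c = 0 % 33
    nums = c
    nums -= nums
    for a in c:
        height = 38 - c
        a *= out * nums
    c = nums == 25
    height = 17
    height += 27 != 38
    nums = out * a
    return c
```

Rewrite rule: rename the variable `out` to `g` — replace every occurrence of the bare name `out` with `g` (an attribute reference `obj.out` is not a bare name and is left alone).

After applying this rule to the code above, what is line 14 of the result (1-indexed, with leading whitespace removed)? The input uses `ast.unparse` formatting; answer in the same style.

a *= g * nums

Transformed code:
def proc(c, a):
    g = 0
    for g in nums:
        a *= nums % 17
    process(a)
    print(nums)
    if g >= 30:
        a = (20 == 39) - handle(c)
        c = 0 % 33
    nums = c
    nums -= nums
    for a in c:
        height = 38 - c
        a *= g * nums
    c = nums == 25
    height = 17
    height += 27 != 38
    nums = g * a
    return c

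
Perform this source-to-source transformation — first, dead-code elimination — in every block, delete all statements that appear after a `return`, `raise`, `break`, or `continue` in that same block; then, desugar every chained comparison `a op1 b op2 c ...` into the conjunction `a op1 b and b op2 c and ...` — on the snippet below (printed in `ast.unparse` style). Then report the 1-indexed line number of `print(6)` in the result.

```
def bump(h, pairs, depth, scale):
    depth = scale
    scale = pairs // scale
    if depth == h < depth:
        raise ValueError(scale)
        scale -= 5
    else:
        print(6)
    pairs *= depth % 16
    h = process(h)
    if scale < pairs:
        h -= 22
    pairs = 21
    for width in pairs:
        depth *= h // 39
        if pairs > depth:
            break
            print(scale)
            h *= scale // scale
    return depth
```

Transformed code:
def bump(h, pairs, depth, scale):
    depth = scale
    scale = pairs // scale
    if depth == h and h < depth:
        raise ValueError(scale)
    else:
        print(6)
    pairs *= depth % 16
    h = process(h)
    if scale < pairs:
        h -= 22
    pairs = 21
    for width in pairs:
        depth *= h // 39
        if pairs > depth:
            break
    return depth

7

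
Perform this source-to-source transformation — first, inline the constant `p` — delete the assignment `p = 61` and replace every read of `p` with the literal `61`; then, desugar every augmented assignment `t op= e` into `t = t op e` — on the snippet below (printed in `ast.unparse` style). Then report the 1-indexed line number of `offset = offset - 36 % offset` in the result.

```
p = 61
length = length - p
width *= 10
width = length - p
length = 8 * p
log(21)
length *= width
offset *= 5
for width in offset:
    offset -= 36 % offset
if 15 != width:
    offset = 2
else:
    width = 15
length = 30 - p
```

9

Transformed code:
length = length - 61
width = width * 10
width = length - 61
length = 8 * 61
log(21)
length = length * width
offset = offset * 5
for width in offset:
    offset = offset - 36 % offset
if 15 != width:
    offset = 2
else:
    width = 15
length = 30 - 61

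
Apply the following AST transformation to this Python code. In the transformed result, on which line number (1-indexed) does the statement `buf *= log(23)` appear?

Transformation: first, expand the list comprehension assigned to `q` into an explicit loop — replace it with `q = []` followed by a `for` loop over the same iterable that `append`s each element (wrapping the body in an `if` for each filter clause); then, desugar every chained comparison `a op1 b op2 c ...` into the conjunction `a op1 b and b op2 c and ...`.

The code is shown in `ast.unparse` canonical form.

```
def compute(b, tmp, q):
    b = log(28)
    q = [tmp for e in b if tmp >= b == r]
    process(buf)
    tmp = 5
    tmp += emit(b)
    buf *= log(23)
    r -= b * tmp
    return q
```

Transformed code:
def compute(b, tmp, q):
    b = log(28)
    q = []
    for e in b:
        if tmp >= b and b == r:
            q.append(tmp)
    process(buf)
    tmp = 5
    tmp += emit(b)
    buf *= log(23)
    r -= b * tmp
    return q

10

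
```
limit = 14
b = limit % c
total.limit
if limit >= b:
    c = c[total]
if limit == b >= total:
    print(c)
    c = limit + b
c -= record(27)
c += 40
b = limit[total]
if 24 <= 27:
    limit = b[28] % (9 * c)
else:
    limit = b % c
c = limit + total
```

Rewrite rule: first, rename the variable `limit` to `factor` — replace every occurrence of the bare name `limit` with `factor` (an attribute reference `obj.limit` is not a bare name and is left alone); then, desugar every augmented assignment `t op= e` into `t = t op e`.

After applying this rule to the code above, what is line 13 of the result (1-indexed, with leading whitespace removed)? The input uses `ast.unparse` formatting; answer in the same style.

Transformed code:
factor = 14
b = factor % c
total.limit
if factor >= b:
    c = c[total]
if factor == b >= total:
    print(c)
    c = factor + b
c = c - record(27)
c = c + 40
b = factor[total]
if 24 <= 27:
    factor = b[28] % (9 * c)
else:
    factor = b % c
c = factor + total

factor = b[28] % (9 * c)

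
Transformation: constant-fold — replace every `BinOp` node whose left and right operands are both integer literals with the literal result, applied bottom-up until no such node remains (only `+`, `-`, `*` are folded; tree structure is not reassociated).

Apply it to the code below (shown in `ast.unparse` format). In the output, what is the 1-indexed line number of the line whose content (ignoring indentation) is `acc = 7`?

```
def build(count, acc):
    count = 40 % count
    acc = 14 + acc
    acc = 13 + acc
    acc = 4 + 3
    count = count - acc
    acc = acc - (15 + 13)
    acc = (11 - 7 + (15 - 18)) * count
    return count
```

Transformed code:
def build(count, acc):
    count = 40 % count
    acc = 14 + acc
    acc = 13 + acc
    acc = 7
    count = count - acc
    acc = acc - 28
    acc = 1 * count
    return count

5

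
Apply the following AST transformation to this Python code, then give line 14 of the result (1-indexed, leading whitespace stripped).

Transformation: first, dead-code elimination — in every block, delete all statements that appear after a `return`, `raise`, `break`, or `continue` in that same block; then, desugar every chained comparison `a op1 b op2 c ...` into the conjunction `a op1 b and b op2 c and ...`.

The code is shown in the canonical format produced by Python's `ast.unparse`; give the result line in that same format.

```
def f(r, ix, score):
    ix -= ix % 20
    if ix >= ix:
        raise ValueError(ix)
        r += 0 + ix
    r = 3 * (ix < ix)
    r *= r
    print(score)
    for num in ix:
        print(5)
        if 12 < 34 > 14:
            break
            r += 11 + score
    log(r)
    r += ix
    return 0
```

Transformed code:
def f(r, ix, score):
    ix -= ix % 20
    if ix >= ix:
        raise ValueError(ix)
    r = 3 * (ix < ix)
    r *= r
    print(score)
    for num in ix:
        print(5)
        if 12 < 34 and 34 > 14:
            break
    log(r)
    r += ix
    return 0

return 0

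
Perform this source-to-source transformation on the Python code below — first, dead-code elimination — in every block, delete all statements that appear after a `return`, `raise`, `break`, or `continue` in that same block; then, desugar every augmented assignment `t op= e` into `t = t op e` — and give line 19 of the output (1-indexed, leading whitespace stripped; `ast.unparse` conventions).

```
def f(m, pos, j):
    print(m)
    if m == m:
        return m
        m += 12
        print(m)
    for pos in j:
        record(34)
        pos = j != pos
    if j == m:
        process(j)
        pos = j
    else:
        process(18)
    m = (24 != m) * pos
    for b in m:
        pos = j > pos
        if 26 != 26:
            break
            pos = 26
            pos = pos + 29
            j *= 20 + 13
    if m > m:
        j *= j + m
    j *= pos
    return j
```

j = j * (j + m)

Transformed code:
def f(m, pos, j):
    print(m)
    if m == m:
        return m
    for pos in j:
        record(34)
        pos = j != pos
    if j == m:
        process(j)
        pos = j
    else:
        process(18)
    m = (24 != m) * pos
    for b in m:
        pos = j > pos
        if 26 != 26:
            break
    if m > m:
        j = j * (j + m)
    j = j * pos
    return j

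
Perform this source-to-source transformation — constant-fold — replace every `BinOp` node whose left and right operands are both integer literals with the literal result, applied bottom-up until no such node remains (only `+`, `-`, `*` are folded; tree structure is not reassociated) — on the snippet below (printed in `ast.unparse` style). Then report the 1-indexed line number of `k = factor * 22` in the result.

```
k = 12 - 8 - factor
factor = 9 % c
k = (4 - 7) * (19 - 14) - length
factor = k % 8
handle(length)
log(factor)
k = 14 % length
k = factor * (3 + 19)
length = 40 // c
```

8

Transformed code:
k = 4 - factor
factor = 9 % c
k = -15 - length
factor = k % 8
handle(length)
log(factor)
k = 14 % length
k = factor * 22
length = 40 // c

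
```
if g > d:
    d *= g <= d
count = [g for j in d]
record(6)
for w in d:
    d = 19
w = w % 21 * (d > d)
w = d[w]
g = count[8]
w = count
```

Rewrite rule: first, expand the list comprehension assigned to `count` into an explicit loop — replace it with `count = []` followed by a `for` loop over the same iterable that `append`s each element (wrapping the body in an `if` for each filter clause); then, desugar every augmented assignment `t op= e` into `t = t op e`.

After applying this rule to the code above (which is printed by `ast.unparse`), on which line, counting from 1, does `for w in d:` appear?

Transformed code:
if g > d:
    d = d * (g <= d)
count = []
for j in d:
    count.append(g)
record(6)
for w in d:
    d = 19
w = w % 21 * (d > d)
w = d[w]
g = count[8]
w = count

7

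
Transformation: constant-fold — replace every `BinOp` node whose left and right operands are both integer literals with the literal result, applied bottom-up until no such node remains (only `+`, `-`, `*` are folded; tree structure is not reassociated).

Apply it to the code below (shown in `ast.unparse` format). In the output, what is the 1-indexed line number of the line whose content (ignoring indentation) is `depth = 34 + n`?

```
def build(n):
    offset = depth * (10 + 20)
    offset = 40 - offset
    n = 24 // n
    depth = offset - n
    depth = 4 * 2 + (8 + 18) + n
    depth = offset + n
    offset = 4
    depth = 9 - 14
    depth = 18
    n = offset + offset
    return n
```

Transformed code:
def build(n):
    offset = depth * 30
    offset = 40 - offset
    n = 24 // n
    depth = offset - n
    depth = 34 + n
    depth = offset + n
    offset = 4
    depth = -5
    depth = 18
    n = offset + offset
    return n

6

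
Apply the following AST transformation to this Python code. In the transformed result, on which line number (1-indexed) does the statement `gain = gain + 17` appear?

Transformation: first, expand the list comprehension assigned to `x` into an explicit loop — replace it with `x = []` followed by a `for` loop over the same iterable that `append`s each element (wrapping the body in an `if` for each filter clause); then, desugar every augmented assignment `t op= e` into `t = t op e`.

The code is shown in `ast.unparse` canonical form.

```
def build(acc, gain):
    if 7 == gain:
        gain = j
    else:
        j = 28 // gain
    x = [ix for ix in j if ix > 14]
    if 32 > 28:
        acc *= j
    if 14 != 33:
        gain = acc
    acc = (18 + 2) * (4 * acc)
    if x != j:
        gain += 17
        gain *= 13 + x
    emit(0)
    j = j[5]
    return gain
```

Transformed code:
def build(acc, gain):
    if 7 == gain:
        gain = j
    else:
        j = 28 // gain
    x = []
    for ix in j:
        if ix > 14:
            x.append(ix)
    if 32 > 28:
        acc = acc * j
    if 14 != 33:
        gain = acc
    acc = (18 + 2) * (4 * acc)
    if x != j:
        gain = gain + 17
        gain = gain * (13 + x)
    emit(0)
    j = j[5]
    return gain

16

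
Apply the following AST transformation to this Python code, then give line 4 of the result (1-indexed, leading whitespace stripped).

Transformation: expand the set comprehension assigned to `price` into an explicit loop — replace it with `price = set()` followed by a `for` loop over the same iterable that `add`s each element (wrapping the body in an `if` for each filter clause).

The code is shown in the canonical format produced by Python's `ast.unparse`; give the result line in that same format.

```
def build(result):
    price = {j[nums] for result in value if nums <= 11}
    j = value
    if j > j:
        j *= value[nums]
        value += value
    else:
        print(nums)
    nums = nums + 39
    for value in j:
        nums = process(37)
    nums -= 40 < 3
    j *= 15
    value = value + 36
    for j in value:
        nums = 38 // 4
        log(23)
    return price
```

if nums <= 11:

Transformed code:
def build(result):
    price = set()
    for result in value:
        if nums <= 11:
            price.add(j[nums])
    j = value
    if j > j:
        j *= value[nums]
        value += value
    else:
        print(nums)
    nums = nums + 39
    for value in j:
        nums = process(37)
    nums -= 40 < 3
    j *= 15
    value = value + 36
    for j in value:
        nums = 38 // 4
        log(23)
    return price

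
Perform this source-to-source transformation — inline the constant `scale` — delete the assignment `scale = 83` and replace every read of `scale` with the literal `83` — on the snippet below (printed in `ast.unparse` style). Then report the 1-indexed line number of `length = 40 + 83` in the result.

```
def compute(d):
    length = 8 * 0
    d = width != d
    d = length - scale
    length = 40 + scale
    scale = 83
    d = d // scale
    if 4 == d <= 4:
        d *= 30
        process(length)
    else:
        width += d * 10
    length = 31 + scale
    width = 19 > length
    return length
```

Transformed code:
def compute(d):
    length = 8 * 0
    d = width != d
    d = length - 83
    length = 40 + 83
    d = d // 83
    if 4 == d <= 4:
        d *= 30
        process(length)
    else:
        width += d * 10
    length = 31 + 83
    width = 19 > length
    return length

5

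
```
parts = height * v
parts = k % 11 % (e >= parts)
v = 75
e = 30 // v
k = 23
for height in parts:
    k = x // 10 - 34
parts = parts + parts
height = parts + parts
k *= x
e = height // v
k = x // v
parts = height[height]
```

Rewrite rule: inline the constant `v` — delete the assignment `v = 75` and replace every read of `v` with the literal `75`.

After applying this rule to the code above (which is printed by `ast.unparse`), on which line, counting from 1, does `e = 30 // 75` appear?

Transformed code:
parts = height * 75
parts = k % 11 % (e >= parts)
e = 30 // 75
k = 23
for height in parts:
    k = x // 10 - 34
parts = parts + parts
height = parts + parts
k *= x
e = height // 75
k = x // 75
parts = height[height]

3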